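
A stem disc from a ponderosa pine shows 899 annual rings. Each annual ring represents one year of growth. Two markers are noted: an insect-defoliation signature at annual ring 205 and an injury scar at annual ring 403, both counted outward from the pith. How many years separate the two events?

198 years

403 − 205 = 198 annual rings lie between the two events.
That is 198 years at one annual ring per year.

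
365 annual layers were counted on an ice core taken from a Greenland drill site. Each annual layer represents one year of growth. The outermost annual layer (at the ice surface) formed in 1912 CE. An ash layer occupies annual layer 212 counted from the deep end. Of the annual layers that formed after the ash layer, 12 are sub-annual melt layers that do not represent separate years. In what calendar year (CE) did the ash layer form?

Between annual layer 212 and the ice surface there are 365 − 212 = 153 annual layers.
153 − 12 false = 141 true annual layers after the ash layer.
Counting back 141 years from 1912 CE places the ash layer in 1912 − 141 = 1771 CE.

1771 CE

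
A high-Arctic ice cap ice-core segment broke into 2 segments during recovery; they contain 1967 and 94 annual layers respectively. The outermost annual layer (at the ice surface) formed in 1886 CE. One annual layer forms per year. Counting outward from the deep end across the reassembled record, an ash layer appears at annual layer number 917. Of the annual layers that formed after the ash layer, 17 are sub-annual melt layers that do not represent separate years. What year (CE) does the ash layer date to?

759 CE

Total annual layers = 1967 + 94 = 2061.
2061 − 917 = 1144 annual layers lie beyond the ash layer toward the ice surface.
1144 − 17 false = 1127 true annual layers after the ash layer.
The annual layer at the ice surface is 1886 CE, so the ash layer dates to 1886 − 1127 = 759 CE.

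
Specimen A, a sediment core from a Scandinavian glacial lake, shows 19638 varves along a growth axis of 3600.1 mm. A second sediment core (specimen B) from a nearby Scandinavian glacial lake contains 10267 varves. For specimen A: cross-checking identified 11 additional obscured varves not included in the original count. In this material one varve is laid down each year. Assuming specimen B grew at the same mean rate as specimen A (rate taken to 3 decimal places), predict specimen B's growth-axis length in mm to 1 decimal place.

1878.9 mm

Specimen A: after corrections the count is 19638 + 11 = 19649 varves.
A: Extension rate ≈ 3600.1 / 19649 = 0.183 mm per year.
Length of B = 0.183 × 10267 = 1878.9 mm.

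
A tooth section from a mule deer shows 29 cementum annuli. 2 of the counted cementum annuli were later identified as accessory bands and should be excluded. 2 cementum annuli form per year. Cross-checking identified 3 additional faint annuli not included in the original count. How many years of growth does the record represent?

15 years

Adjusted count: 29 − 2 + 3 = 30 cementum annuli.
Dividing by 2 cementum annuli per year: 30 / 2 = 15 years.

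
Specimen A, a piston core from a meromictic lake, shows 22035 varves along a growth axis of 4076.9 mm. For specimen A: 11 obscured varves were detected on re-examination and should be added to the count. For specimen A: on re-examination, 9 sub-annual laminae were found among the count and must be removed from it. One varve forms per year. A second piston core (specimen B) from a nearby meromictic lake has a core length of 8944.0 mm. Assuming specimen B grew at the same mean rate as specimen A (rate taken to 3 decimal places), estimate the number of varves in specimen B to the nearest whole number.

48346 varves

Specimen A: true varve count = 22035 − 9 + 11 = 22037.
A: Mean rate = 4076.9 mm / 22037 years ≈ 0.185 mm/year.
For B, 8944.0 / 0.185 = 48345.95 years ≈ 48346 varves.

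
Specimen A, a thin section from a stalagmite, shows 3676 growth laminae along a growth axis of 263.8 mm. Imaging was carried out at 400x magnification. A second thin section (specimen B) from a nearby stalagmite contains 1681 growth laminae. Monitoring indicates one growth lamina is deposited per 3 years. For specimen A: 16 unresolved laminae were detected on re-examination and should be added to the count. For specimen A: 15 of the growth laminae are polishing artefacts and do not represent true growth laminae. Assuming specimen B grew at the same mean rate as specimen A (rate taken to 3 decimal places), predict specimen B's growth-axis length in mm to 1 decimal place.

121.0 mm

Specimen A: correcting the raw count gives 3676 − 15 + 16 = 3677 true growth laminae.
Specimen A: at 3 years per growth lamina, 3677 × 3 = 11031 years.
A: Extension rate ≈ 263.8 / 11031 = 0.024 mm/year.
Specimen B: at 3 years per growth lamina, 1681 × 3 = 5043 years. B's length ≈ 0.024 × 5043 = 121.0 mm.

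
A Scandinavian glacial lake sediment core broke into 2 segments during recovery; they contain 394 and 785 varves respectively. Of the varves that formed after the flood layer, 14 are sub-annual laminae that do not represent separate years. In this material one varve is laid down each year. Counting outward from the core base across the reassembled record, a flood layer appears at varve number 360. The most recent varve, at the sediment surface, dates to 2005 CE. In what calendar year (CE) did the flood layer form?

Total varves = 394 + 785 = 1179.
Between varve 360 and the sediment surface there are 1179 − 360 = 819 varves.
Removing the 14 false varves leaves 819 − 14 = 805 true varves beyond the flood layer.
The varve at the sediment surface is 2005 CE, so the flood layer dates to 2005 − 805 = 1200 CE.

1200 CE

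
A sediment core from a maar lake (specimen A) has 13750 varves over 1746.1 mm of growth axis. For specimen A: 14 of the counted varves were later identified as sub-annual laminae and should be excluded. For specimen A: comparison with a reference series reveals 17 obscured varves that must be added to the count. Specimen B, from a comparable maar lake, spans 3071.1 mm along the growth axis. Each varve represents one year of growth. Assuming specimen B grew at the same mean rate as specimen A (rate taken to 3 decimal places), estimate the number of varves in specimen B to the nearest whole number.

Specimen A: adjusted count: 13750 − 14 + 17 = 13753 varves.
A: Mean rate = 1746.1 mm / 13753 years ≈ 0.127 mm/year.
B spans 3071.1 / 0.127 = 24181.89 years ≈ 24182 varves.

24182 varves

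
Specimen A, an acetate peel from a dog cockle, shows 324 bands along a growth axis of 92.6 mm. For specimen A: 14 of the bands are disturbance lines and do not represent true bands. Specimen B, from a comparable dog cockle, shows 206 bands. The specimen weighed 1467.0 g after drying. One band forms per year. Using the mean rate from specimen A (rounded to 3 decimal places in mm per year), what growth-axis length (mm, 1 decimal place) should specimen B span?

Specimen A: correcting the raw count gives 324 − 14 = 310 true bands.
A: Extension rate ≈ 92.6 / 310 = 0.299 mm/year.
Length of B = 0.299 × 206 = 61.6 mm.

61.6 mm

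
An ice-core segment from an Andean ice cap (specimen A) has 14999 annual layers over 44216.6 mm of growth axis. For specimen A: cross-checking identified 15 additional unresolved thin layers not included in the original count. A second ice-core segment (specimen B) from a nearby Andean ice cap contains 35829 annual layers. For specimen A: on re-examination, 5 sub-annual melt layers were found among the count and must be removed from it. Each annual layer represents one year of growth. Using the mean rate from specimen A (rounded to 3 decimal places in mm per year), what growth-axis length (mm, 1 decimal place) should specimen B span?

105552.2 mm

Specimen A: correcting the raw count gives 14999 − 5 + 15 = 15009 true annual layers.
A: 44216.6 mm over 15009 years gives 44216.6 / 15009 ≈ 2.946 mm per year.
For B, 2.946 mm/year × 35829 years = 105552.2 mm.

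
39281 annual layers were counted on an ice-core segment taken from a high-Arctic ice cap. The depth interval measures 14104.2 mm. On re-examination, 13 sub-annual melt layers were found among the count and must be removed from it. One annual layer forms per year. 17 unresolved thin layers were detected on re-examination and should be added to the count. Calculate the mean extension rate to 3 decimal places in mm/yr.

0.359 mm/yr

After corrections the count is 39281 − 13 + 17 = 39285 annual layers.
Mean rate = 14104.2 mm / 39285 years ≈ 0.359 mm/yr.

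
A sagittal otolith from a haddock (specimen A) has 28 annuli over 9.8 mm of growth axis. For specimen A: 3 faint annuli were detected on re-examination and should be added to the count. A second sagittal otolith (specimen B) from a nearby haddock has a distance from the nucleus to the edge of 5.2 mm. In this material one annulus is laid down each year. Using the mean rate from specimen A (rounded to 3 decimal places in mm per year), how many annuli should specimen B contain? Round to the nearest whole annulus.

Specimen A: true annulus count = 28 + 3 = 31.
A: Extension rate ≈ 9.8 / 31 = 0.316 mm/year.
Specimen B: 5.2 mm / 0.316 mm per year = 16.46 years ≈ 16 annuli.

16 annuli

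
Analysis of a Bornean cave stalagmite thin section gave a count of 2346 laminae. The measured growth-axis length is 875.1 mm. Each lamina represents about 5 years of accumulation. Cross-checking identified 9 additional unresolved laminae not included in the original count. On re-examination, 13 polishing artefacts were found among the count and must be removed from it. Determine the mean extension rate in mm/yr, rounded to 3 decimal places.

After corrections the count is 2346 − 13 + 9 = 2342 laminae.
Multiplying by 5 years per lamina: 2342 × 5 = 11710 years.
Mean rate = 875.1 mm / 11710 years ≈ 0.075 mm/yr.

0.075 mm/yr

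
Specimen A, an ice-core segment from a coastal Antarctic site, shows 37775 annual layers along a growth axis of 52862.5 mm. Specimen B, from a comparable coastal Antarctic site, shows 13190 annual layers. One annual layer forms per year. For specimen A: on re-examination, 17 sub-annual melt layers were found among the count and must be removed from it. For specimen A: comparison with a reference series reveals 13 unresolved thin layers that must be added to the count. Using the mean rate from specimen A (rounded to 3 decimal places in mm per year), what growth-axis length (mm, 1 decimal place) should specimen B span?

18466.0 mm

Specimen A: true annual layer count = 37775 − 17 + 13 = 37771.
A: 52862.5 mm over 37771 years gives 52862.5 / 37771 ≈ 1.400 mm per year.
Length of B = 1.400 × 13190 = 18466.0 mm.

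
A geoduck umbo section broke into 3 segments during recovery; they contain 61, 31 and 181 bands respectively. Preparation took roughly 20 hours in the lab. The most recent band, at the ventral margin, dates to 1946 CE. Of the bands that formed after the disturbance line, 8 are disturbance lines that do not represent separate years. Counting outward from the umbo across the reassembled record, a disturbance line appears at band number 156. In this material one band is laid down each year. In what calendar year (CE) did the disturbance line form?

1837 CE

Total bands = 61 + 31 + 181 = 273.
273 − 156 = 117 bands lie beyond the disturbance line toward the ventral margin.
Removing the 8 false bands leaves 117 − 8 = 109 true bands beyond the disturbance line.
1946 − 109 = 1837 CE.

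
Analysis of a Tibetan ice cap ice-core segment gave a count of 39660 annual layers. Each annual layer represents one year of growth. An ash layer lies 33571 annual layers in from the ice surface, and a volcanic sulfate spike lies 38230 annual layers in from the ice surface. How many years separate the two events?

4659 years

38230 − 33571 = 4659 annual layers lie between the two events.
That is 4659 years at one annual layer per year.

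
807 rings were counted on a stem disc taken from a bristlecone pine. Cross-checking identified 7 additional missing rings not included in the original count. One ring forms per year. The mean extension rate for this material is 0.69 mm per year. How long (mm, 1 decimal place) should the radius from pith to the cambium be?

561.7 mm

True ring count = 807 + 7 = 814.
Predicted length = 0.69 mm/year × 814 years = 561.7 mm.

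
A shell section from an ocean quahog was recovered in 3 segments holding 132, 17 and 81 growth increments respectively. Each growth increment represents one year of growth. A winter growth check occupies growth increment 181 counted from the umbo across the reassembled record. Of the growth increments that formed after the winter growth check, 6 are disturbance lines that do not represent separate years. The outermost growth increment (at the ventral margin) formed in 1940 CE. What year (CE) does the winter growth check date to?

Total growth increments = 132 + 17 + 81 = 230.
230 − 181 = 49 growth increments lie beyond the winter growth check toward the ventral margin.
Removing the 6 false growth increments leaves 49 − 6 = 43 true growth increments beyond the winter growth check.
The growth increment at the ventral margin is 1940 CE, so the winter growth check dates to 1940 − 43 = 1897 CE.

1897 CE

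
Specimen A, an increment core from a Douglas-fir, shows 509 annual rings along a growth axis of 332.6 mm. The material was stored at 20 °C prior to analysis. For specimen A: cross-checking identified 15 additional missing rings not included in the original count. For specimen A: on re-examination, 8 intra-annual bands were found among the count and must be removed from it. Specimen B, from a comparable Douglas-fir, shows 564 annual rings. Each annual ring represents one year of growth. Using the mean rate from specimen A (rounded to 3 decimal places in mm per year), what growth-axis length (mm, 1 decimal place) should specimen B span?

363.8 mm

Specimen A: after corrections the count is 509 − 8 + 15 = 516 annual rings.
A: Extension rate ≈ 332.6 / 516 = 0.645 mm per year.
For B, 0.645 mm/year × 564 years = 363.8 mm.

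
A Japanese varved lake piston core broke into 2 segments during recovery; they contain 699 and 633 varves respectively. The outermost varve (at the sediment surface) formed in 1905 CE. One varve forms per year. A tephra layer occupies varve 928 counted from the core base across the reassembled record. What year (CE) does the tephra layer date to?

1501 CE

Total varves = 699 + 633 = 1332.
1332 − 928 = 404 varves lie beyond the tephra layer toward the sediment surface.
1905 − 404 = 1501 CE.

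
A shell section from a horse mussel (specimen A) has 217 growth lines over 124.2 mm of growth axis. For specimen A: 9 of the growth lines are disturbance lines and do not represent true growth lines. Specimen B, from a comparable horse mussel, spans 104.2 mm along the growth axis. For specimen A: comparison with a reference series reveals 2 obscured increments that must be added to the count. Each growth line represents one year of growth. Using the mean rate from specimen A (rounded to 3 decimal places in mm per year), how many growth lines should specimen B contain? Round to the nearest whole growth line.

176 growth lines

Specimen A: after corrections the count is 217 − 9 + 2 = 210 growth lines.
A: Mean rate = 124.2 mm / 210 years ≈ 0.591 mm/year.
Specimen B: 104.2 mm / 0.591 mm per year = 176.31 years ≈ 176 growth lines.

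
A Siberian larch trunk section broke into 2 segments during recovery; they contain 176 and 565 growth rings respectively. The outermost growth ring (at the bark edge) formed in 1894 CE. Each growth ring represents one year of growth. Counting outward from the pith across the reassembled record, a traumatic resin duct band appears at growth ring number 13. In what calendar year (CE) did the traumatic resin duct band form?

Total growth rings = 176 + 565 = 741.
741 − 13 = 728 growth rings lie beyond the traumatic resin duct band toward the bark edge.
The growth ring at the bark edge is 1894 CE, so the traumatic resin duct band dates to 1894 − 728 = 1166 CE.

1166 CE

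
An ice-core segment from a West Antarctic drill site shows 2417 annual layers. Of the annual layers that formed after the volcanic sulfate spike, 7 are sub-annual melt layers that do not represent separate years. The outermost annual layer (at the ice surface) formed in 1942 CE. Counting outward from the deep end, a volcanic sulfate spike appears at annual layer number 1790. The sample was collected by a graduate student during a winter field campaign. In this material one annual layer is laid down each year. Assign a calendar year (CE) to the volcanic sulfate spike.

1322 CE

The volcanic sulfate spike sits at annual layer 1790 from the deep end, so 2417 − 1790 = 627 annual layers formed after it.
Excluding 7 false annual layers: 627 − 7 = 620.
1942 − 620 = 1322 CE.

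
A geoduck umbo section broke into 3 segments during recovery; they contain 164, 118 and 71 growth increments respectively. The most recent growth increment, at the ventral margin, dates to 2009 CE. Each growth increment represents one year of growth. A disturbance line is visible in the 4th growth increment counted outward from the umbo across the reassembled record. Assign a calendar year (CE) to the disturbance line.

Total growth increments = 164 + 118 + 71 = 353.
353 − 4 = 349 growth increments lie beyond the disturbance line toward the ventral margin.
2009 − 349 = 1660 CE.

1660 CE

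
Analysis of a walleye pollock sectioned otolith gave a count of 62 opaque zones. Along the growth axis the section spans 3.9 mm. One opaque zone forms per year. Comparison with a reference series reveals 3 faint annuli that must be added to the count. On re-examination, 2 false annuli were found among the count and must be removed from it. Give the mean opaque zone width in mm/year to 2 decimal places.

0.06 mm/year

True opaque zone count = 62 − 2 + 3 = 63.
Mean rate = 3.9 mm / 63 years ≈ 0.06 mm/year.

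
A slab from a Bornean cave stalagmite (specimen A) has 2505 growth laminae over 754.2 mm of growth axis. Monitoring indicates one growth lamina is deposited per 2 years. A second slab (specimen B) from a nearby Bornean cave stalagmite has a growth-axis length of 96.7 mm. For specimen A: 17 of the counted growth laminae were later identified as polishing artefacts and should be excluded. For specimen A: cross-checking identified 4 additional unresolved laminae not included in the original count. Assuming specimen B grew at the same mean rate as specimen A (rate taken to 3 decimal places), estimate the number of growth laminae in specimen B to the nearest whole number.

Specimen A: correcting the raw count gives 2505 − 17 + 4 = 2492 true growth laminae.
Specimen A: 2492 growth laminae at 2 years each span 2492 × 2 = 4984 years.
A: Mean rate = 754.2 mm / 4984 years ≈ 0.151 mm/yr.
For B, 96.7 / 0.151 = 640.40 years; at 2 years per growth lamina that is 640.40 / 2 ≈ 320 growth laminae.

320 growth laminae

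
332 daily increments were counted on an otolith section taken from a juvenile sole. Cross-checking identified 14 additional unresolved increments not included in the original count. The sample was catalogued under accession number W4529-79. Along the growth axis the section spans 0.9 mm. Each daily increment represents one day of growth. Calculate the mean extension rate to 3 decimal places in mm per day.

Correcting the raw count gives 332 + 14 = 346 true daily increments.
Mean rate = 0.9 mm / 346 days ≈ 0.003 mm per day.

0.003 mm per day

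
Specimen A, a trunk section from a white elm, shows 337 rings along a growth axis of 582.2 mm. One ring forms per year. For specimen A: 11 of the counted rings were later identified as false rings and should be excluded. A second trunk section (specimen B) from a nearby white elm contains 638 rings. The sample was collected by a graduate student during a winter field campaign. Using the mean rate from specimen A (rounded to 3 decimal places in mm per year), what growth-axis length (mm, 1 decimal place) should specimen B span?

Specimen A: correcting the raw count gives 337 − 11 = 326 true rings.
A: 582.2 mm over 326 years gives 582.2 / 326 ≈ 1.786 mm/yr.
For B, 1.786 mm/year × 638 years = 1139.5 mm.

1139.5 mm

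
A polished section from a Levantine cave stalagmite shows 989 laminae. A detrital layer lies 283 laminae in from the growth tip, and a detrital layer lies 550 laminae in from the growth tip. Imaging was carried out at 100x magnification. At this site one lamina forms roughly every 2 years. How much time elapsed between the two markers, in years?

550 − 283 = 267 laminae lie between the two events.
Multiplying by 2 years per lamina: 267 × 2 = 534 years.

534 years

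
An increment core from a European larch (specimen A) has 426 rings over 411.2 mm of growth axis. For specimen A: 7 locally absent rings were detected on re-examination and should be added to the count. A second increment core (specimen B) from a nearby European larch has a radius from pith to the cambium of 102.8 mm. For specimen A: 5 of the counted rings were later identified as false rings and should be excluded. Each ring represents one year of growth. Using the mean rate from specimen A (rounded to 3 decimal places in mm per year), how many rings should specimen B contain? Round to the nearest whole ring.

Specimen A: true ring count = 426 − 5 + 7 = 428.
A: Extension rate ≈ 411.2 / 428 = 0.961 mm/yr.
Specimen B: 102.8 mm / 0.961 mm per year = 106.97 years ≈ 107 rings.

107 rings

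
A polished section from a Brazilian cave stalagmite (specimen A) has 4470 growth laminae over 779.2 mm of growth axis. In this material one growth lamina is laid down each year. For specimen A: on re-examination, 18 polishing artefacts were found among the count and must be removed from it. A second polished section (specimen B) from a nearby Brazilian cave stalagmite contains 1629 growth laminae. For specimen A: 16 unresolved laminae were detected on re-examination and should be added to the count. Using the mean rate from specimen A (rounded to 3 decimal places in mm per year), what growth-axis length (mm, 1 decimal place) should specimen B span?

Specimen A: adjusted count: 4470 − 18 + 16 = 4468 growth laminae.
A: 779.2 mm over 4468 years gives 779.2 / 4468 ≈ 0.174 mm/year.
For B, 0.174 mm/year × 1629 years = 283.4 mm.

283.4 mm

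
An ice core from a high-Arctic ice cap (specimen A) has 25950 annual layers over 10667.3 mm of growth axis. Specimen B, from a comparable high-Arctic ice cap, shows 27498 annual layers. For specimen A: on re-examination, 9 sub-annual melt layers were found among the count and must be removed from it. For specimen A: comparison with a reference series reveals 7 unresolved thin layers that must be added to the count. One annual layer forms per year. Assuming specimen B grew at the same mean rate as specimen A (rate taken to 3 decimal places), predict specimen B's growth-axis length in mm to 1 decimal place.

Specimen A: correcting the raw count gives 25950 − 9 + 7 = 25948 true annual layers.
A: Extension rate ≈ 10667.3 / 25948 = 0.411 mm per year.
B's length ≈ 0.411 × 27498 = 11301.7 mm.

11301.7 mm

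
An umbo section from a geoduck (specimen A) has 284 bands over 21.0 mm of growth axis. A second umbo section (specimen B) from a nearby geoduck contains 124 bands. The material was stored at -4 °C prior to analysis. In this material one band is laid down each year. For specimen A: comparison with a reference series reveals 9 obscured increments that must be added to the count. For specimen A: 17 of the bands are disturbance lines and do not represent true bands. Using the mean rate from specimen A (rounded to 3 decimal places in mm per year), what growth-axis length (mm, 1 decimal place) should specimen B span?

9.4 mm

Specimen A: true band count = 284 − 17 + 9 = 276.
A: 21.0 mm over 276 years gives 21.0 / 276 ≈ 0.076 mm/year.
B's length ≈ 0.076 × 124 = 9.4 mm.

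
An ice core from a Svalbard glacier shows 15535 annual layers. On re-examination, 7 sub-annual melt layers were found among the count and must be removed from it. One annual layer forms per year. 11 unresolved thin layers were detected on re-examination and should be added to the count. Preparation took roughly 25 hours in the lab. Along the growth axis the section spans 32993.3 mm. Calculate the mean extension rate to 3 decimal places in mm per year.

2.123 mm per year

Adjusted count: 15535 − 7 + 11 = 15539 annual layers.
Extension rate ≈ 32993.3 / 15539 = 2.123 mm per year.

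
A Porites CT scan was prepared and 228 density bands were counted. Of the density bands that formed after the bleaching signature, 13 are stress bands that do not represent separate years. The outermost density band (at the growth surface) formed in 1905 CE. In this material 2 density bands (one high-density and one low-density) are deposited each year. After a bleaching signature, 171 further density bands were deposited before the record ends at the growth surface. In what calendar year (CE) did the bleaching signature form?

1826 CE

171 density bands post-date the bleaching signature.
Excluding 13 false density bands: 171 − 13 = 158.
Dividing by 2 density bands per year: 158 / 2 = 79 years.
Counting back 79 years from 1905 CE places the bleaching signature in 1905 − 79 = 1826 CE.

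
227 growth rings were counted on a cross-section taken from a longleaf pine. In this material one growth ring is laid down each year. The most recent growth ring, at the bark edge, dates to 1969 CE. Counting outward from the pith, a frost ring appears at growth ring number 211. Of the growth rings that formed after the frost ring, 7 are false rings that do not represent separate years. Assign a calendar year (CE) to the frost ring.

1960 CE

227 − 211 = 16 growth rings lie beyond the frost ring toward the bark edge.
16 − 7 false = 9 true growth rings after the frost ring.
1969 − 9 = 1960 CE.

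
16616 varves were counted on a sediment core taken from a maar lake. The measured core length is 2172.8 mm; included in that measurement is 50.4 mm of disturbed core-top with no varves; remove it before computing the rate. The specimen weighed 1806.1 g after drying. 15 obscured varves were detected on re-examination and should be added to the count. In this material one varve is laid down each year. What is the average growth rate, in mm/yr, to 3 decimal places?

0.128 mm/yr

Adjusted count: 16616 + 15 = 16631 varves.
Net length = 2172.8 − 50.4 = 2122.4 mm.
Mean rate = 2122.4 mm / 16631 years ≈ 0.128 mm/yr.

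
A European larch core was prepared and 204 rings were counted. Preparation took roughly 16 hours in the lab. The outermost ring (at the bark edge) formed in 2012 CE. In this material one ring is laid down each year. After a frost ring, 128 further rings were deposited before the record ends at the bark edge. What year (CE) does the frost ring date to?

There are 128 rings younger than the frost ring.
2012 − 128 = 1884 CE.

1884 CE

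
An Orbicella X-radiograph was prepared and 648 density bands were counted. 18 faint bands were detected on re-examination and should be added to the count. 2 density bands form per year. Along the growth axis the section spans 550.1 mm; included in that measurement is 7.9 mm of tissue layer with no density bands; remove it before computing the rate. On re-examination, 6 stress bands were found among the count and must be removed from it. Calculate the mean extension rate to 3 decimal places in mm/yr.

1.643 mm/yr

Correcting the raw count gives 648 − 6 + 18 = 660 true density bands.
Dividing by 2 density bands per year: 660 / 2 = 330 years.
Net length = 550.1 − 7.9 = 542.2 mm.
Extension rate ≈ 542.2 / 330 = 1.643 mm/yr.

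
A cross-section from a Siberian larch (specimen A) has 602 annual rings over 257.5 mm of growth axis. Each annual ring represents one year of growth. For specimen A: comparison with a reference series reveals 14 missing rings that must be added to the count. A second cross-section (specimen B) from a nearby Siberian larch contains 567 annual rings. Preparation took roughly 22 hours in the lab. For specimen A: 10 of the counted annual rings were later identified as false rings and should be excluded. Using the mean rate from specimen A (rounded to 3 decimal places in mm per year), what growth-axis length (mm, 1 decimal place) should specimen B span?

241.0 mm

Specimen A: after corrections the count is 602 − 10 + 14 = 606 annual rings.
A: Mean rate = 257.5 mm / 606 years ≈ 0.425 mm/year.
For B, 0.425 mm/year × 567 years = 241.0 mm.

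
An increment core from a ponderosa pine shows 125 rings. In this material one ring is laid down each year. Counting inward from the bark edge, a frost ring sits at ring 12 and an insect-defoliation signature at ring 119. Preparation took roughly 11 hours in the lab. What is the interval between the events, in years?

107 years

119 − 12 = 107 rings lie between the two events.
That is 107 years at one ring per year.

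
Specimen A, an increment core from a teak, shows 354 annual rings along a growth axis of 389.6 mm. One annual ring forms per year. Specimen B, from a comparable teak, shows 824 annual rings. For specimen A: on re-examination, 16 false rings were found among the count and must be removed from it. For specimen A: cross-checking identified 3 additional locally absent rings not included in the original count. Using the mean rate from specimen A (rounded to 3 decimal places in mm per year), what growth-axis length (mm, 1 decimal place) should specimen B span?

Specimen A: after corrections the count is 354 − 16 + 3 = 341 annual rings.
A: Mean rate = 389.6 mm / 341 years ≈ 1.143 mm/yr.
B's length ≈ 1.143 × 824 = 941.8 mm.

941.8 mm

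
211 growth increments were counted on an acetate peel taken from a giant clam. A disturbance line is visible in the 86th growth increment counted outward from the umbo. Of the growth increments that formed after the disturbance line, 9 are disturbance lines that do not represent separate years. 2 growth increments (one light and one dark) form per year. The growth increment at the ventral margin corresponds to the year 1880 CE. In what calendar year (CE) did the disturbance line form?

1822 CE

211 − 86 = 125 growth increments lie beyond the disturbance line toward the ventral margin.
Excluding 9 false growth increments: 125 − 9 = 116.
Dividing by 2 growth increments per year: 116 / 2 = 58 years.
1880 − 58 = 1822 CE.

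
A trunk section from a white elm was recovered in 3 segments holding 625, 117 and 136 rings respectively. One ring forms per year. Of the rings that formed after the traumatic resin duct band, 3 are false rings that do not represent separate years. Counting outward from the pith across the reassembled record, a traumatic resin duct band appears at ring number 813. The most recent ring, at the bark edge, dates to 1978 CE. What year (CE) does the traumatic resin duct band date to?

1916 CE

Total rings = 625 + 117 + 136 = 878.
Between ring 813 and the bark edge there are 878 − 813 = 65 rings.
Excluding 3 false rings: 65 − 3 = 62.
The ring at the bark edge is 1978 CE, so the traumatic resin duct band dates to 1978 − 62 = 1916 CE.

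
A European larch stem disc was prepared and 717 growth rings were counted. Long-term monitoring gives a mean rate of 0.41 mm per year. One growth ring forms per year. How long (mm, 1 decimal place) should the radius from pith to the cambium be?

The record spans 717 years at 0.41 mm per year.
Length ≈ 0.41 × 717 = 294.0 mm.

294.0 mm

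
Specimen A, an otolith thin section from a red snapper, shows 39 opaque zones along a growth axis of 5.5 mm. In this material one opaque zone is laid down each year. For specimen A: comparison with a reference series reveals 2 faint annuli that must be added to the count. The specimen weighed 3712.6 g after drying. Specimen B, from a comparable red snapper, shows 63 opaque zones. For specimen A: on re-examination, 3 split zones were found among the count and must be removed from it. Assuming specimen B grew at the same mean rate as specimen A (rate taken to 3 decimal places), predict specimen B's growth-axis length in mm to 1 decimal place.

9.1 mm

Specimen A: true opaque zone count = 39 − 3 + 2 = 38.
A: Extension rate ≈ 5.5 / 38 = 0.145 mm/yr.
For B, 0.145 mm/year × 63 years = 9.1 mm.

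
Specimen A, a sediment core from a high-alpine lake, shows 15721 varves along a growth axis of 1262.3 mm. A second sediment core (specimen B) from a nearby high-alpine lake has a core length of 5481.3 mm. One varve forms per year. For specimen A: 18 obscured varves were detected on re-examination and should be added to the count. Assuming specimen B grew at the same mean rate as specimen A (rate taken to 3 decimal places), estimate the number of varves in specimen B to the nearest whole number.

Specimen A: correcting the raw count gives 15721 + 18 = 15739 true varves.
A: 1262.3 mm over 15739 years gives 1262.3 / 15739 ≈ 0.080 mm/year.
For B, 5481.3 / 0.080 = 68516.25 years ≈ 68516 varves.

68516 varves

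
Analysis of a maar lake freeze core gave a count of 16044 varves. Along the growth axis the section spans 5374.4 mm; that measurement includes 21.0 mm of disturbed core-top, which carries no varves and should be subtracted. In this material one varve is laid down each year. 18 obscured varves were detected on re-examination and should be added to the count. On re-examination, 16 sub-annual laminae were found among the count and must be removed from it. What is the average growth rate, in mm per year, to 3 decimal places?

Adjusted count: 16044 − 16 + 18 = 16046 varves.
Removing the 21.0 mm offcut leaves 5374.4 − 21.0 = 5353.4 mm.
Extension rate ≈ 5353.4 / 16046 = 0.334 mm per year.

0.334 mm per year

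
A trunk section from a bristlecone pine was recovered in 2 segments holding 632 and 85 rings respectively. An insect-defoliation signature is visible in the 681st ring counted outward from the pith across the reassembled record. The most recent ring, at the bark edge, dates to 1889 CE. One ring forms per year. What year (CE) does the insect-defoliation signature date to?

Total rings = 632 + 85 = 717.
717 − 681 = 36 rings lie beyond the insect-defoliation signature toward the bark edge.
Counting back 36 years from 1889 CE places the insect-defoliation signature in 1889 − 36 = 1853 CE.

1853 CE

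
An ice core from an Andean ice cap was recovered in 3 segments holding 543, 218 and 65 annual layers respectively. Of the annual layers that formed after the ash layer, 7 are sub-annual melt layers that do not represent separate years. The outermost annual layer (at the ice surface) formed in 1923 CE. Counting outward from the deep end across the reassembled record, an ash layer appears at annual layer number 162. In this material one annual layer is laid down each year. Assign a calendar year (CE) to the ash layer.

Total annual layers = 543 + 218 + 65 = 826.
826 − 162 = 664 annual layers lie beyond the ash layer toward the ice surface.
Excluding 7 false annual layers: 664 − 7 = 657.
The annual layer at the ice surface is 1923 CE, so the ash layer dates to 1923 − 657 = 1266 CE.

1266 CE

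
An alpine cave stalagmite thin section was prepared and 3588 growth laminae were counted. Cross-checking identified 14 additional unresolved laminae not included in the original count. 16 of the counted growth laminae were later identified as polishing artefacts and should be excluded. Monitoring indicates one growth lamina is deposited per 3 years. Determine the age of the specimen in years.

True growth lamina count = 3588 − 16 + 14 = 3586.
At 3 years per growth lamina, 3586 × 3 = 10758 years.

10758 years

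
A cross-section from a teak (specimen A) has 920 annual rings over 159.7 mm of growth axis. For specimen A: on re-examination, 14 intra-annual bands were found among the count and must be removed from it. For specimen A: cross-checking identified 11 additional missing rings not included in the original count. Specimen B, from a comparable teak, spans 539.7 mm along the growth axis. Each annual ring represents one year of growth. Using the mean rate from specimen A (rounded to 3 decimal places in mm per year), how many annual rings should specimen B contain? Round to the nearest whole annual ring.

Specimen A: true annual ring count = 920 − 14 + 11 = 917.
A: 159.7 mm over 917 years gives 159.7 / 917 ≈ 0.174 mm/year.
Specimen B: 539.7 mm / 0.174 mm per year = 3101.72 years ≈ 3102 annual rings.

3102 annual rings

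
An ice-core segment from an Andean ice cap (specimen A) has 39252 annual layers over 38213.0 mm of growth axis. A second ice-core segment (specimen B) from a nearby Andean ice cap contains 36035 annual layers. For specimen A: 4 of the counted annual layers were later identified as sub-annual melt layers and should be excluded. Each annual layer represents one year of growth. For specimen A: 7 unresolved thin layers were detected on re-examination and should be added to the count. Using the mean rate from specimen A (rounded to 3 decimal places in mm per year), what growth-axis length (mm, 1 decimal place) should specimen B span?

35062.1 mm

Specimen A: correcting the raw count gives 39252 − 4 + 7 = 39255 true annual layers.
A: Extension rate ≈ 38213.0 / 39255 = 0.973 mm/year.
Length of B = 0.973 × 36035 = 35062.1 mm.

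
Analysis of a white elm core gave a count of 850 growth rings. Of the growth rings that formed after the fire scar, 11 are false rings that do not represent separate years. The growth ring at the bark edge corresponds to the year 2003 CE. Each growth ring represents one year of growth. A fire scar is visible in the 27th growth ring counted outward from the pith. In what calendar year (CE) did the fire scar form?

850 − 27 = 823 growth rings lie beyond the fire scar toward the bark edge.
Removing the 11 false growth rings leaves 823 − 11 = 812 true growth rings beyond the fire scar.
2003 − 812 = 1191 CE.

1191 CE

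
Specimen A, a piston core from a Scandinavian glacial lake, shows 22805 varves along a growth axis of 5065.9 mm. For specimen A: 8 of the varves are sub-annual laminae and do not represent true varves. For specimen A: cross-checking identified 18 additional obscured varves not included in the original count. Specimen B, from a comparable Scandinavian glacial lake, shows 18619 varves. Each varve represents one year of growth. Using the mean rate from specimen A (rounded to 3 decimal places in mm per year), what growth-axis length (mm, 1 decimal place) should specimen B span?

4133.4 mm

Specimen A: after corrections the count is 22805 − 8 + 18 = 22815 varves.
A: 5065.9 mm over 22815 years gives 5065.9 / 22815 ≈ 0.222 mm per year.
Length of B = 0.222 × 18619 = 4133.4 mm.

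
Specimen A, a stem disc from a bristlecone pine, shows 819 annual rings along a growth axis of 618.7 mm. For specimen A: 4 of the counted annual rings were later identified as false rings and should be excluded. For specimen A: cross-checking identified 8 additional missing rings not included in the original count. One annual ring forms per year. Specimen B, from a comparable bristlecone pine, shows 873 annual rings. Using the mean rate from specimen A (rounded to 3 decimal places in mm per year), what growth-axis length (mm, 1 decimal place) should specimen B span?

656.5 mm

Specimen A: after corrections the count is 819 − 4 + 8 = 823 annual rings.
A: Extension rate ≈ 618.7 / 823 = 0.752 mm/year.
Length of B = 0.752 × 873 = 656.5 mm.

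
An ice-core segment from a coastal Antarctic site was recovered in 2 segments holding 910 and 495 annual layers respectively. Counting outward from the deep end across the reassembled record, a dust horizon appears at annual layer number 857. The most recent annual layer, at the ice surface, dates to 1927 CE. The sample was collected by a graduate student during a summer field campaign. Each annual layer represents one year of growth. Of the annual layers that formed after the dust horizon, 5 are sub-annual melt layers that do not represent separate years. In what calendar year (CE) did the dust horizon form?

Total annual layers = 910 + 495 = 1405.
The dust horizon sits at annual layer 857 from the deep end, so 1405 − 857 = 548 annual layers formed after it.
Excluding 5 false annual layers: 548 − 5 = 543.
The annual layer at the ice surface is 1927 CE, so the dust horizon dates to 1927 − 543 = 1384 CE.

1384 CE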